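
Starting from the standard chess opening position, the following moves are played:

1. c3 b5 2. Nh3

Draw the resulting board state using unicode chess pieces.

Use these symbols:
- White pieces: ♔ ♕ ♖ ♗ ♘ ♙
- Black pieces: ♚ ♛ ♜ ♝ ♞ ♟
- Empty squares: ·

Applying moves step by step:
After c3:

♜ ♞ ♝ ♛ ♚ ♝ ♞ ♜
♟ ♟ ♟ ♟ ♟ ♟ ♟ ♟
· · · · · · · ·
· · · · · · · ·
· · · · · · · ·
· · ♙ · · · · ·
♙ ♙ · ♙ ♙ ♙ ♙ ♙
♖ ♘ ♗ ♕ ♔ ♗ ♘ ♖


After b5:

♜ ♞ ♝ ♛ ♚ ♝ ♞ ♜
♟ · ♟ ♟ ♟ ♟ ♟ ♟
· · · · · · · ·
· ♟ · · · · · ·
· · · · · · · ·
· · ♙ · · · · ·
♙ ♙ · ♙ ♙ ♙ ♙ ♙
♖ ♘ ♗ ♕ ♔ ♗ ♘ ♖


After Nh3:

♜ ♞ ♝ ♛ ♚ ♝ ♞ ♜
♟ · ♟ ♟ ♟ ♟ ♟ ♟
· · · · · · · ·
· ♟ · · · · · ·
· · · · · · · ·
· · ♙ · · · · ♘
♙ ♙ · ♙ ♙ ♙ ♙ ♙
♖ ♘ ♗ ♕ ♔ ♗ · ♖



  a b c d e f g h
  ─────────────────
8│♜ ♞ ♝ ♛ ♚ ♝ ♞ ♜│8
7│♟ · ♟ ♟ ♟ ♟ ♟ ♟│7
6│· · · · · · · ·│6
5│· ♟ · · · · · ·│5
4│· · · · · · · ·│4
3│· · ♙ · · · · ♘│3
2│♙ ♙ · ♙ ♙ ♙ ♙ ♙│2
1│♖ ♘ ♗ ♕ ♔ ♗ · ♖│1
  ─────────────────
  a b c d e f g h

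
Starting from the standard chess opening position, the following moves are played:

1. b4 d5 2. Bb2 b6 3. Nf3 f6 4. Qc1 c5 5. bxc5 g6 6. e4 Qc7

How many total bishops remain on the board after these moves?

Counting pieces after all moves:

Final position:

  a b c d e f g h
  ─────────────────
8│♜ ♞ ♝ · ♚ ♝ ♞ ♜│8
7│♟ · ♛ · ♟ · · ♟│7
6│· ♟ · · · ♟ ♟ ·│6
5│· · ♙ ♟ · · · ·│5
4│· · · · ♙ · · ·│4
3│· · · · · ♘ · ·│3
2│♙ ♗ ♙ ♙ · ♙ ♙ ♙│2
1│♖ ♘ ♕ · ♔ ♗ · ♖│1
  ─────────────────
  a b c d e f g h


4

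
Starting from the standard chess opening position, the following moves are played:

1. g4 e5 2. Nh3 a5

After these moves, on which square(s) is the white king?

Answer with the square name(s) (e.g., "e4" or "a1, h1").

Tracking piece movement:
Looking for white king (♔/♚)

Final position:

  a b c d e f g h
  ─────────────────
8│♜ ♞ ♝ ♛ ♚ ♝ ♞ ♜│8
7│· ♟ ♟ ♟ · ♟ ♟ ♟│7
6│· · · · · · · ·│6
5│♟ · · · ♟ · · ·│5
4│· · · · · · ♙ ·│4
3│· · · · · · · ♘│3
2│♙ ♙ ♙ ♙ ♙ ♙ · ♙│2
1│♖ ♘ ♗ ♕ ♔ ♗ · ♖│1
  ─────────────────
  a b c d e f g h


e1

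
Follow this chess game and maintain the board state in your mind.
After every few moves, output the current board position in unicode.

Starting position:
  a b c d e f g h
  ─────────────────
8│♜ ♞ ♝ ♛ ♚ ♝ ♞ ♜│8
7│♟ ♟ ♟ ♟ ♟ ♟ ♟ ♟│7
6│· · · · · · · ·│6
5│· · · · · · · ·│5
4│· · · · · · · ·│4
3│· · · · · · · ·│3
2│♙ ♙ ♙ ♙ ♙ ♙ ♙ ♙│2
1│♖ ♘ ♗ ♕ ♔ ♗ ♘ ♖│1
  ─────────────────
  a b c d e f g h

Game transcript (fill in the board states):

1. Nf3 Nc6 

  a b c d e f g h
  ─────────────────
8│♜ · ♝ ♛ ♚ ♝ ♞ ♜│8
7│♟ ♟ ♟ ♟ ♟ ♟ ♟ ♟│7
6│· · ♞ · · · · ·│6
5│· · · · · · · ·│5
4│· · · · · · · ·│4
3│· · · · · ♘ · ·│3
2│♙ ♙ ♙ ♙ ♙ ♙ ♙ ♙│2
1│♖ ♘ ♗ ♕ ♔ ♗ · ♖│1
  ─────────────────
  a b c d e f g h

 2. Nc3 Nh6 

  a b c d e f g h
  ─────────────────
8│♜ · ♝ ♛ ♚ ♝ · ♜│8
7│♟ ♟ ♟ ♟ ♟ ♟ ♟ ♟│7
6│· · ♞ · · · · ♞│6
5│· · · · · · · ·│5
4│· · · · · · · ·│4
3│· · ♘ · · ♘ · ·│3
2│♙ ♙ ♙ ♙ ♙ ♙ ♙ ♙│2
1│♖ · ♗ ♕ ♔ ♗ · ♖│1
  ─────────────────
  a b c d e f g h

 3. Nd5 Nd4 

  a b c d e f g h
  ─────────────────
8│♜ · ♝ ♛ ♚ ♝ · ♜│8
7│♟ ♟ ♟ ♟ ♟ ♟ ♟ ♟│7
6│· · · · · · · ♞│6
5│· · · ♘ · · · ·│5
4│· · · ♞ · · · ·│4
3│· · · · · ♘ · ·│3
2│♙ ♙ ♙ ♙ ♙ ♙ ♙ ♙│2
1│♖ · ♗ ♕ ♔ ♗ · ♖│1
  ─────────────────
  a b c d e f g h

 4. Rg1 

  a b c d e f g h
  ─────────────────
8│♜ · ♝ ♛ ♚ ♝ · ♜│8
7│♟ ♟ ♟ ♟ ♟ ♟ ♟ ♟│7
6│· · · · · · · ♞│6
5│· · · ♘ · · · ·│5
4│· · · ♞ · · · ·│4
3│· · · · · ♘ · ·│3
2│♙ ♙ ♙ ♙ ♙ ♙ ♙ ♙│2
1│♖ · ♗ ♕ ♔ ♗ ♖ ·│1
  ─────────────────
  a b c d e f g h


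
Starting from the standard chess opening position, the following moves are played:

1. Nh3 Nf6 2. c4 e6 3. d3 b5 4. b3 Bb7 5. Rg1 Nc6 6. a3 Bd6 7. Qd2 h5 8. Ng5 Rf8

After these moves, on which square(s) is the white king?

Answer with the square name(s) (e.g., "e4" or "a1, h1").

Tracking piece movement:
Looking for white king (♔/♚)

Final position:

  a b c d e f g h
  ─────────────────
8│♜ · · ♛ ♚ ♜ · ·│8
7│♟ ♝ ♟ ♟ · ♟ ♟ ·│7
6│· · ♞ ♝ ♟ ♞ · ·│6
5│· ♟ · · · · ♘ ♟│5
4│· · ♙ · · · · ·│4
3│♙ ♙ · ♙ · · · ·│3
2│· · · ♕ ♙ ♙ ♙ ♙│2
1│♖ ♘ ♗ · ♔ ♗ ♖ ·│1
  ─────────────────
  a b c d e f g h


e1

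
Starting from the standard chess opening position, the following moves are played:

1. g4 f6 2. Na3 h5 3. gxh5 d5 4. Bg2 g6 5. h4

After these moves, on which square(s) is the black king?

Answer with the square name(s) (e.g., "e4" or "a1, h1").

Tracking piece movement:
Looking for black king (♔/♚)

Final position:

  a b c d e f g h
  ─────────────────
8│♜ ♞ ♝ ♛ ♚ ♝ ♞ ♜│8
7│♟ ♟ ♟ · ♟ · · ·│7
6│· · · · · ♟ ♟ ·│6
5│· · · ♟ · · · ♙│5
4│· · · · · · · ♙│4
3│♘ · · · · · · ·│3
2│♙ ♙ ♙ ♙ ♙ ♙ ♗ ·│2
1│♖ · ♗ ♕ ♔ · ♘ ♖│1
  ─────────────────
  a b c d e f g h


e8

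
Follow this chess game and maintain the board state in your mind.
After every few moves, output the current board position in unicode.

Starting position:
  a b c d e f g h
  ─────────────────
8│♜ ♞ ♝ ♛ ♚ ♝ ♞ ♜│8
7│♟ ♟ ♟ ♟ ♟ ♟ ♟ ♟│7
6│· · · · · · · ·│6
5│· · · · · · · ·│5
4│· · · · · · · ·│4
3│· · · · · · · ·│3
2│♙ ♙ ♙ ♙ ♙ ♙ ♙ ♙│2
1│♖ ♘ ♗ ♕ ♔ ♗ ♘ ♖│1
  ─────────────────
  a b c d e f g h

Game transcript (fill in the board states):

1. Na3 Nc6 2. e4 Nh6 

  a b c d e f g h
  ─────────────────
8│♜ · ♝ ♛ ♚ ♝ · ♜│8
7│♟ ♟ ♟ ♟ ♟ ♟ ♟ ♟│7
6│· · ♞ · · · · ♞│6
5│· · · · · · · ·│5
4│· · · · ♙ · · ·│4
3│♘ · · · · · · ·│3
2│♙ ♙ ♙ ♙ · ♙ ♙ ♙│2
1│♖ · ♗ ♕ ♔ ♗ ♘ ♖│1
  ─────────────────
  a b c d e f g h

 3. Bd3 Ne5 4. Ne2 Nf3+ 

  a b c d e f g h
  ─────────────────
8│♜ · ♝ ♛ ♚ ♝ · ♜│8
7│♟ ♟ ♟ ♟ ♟ ♟ ♟ ♟│7
6│· · · · · · · ♞│6
5│· · · · · · · ·│5
4│· · · · ♙ · · ·│4
3│♘ · · ♗ · ♞ · ·│3
2│♙ ♙ ♙ ♙ ♘ ♙ ♙ ♙│2
1│♖ · ♗ ♕ ♔ · · ♖│1
  ─────────────────
  a b c d e f g h

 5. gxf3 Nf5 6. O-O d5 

  a b c d e f g h
  ─────────────────
8│♜ · ♝ ♛ ♚ ♝ · ♜│8
7│♟ ♟ ♟ · ♟ ♟ ♟ ♟│7
6│· · · · · · · ·│6
5│· · · ♟ · ♞ · ·│5
4│· · · · ♙ · · ·│4
3│♘ · · ♗ · ♙ · ·│3
2│♙ ♙ ♙ ♙ ♘ ♙ · ♙│2
1│♖ · ♗ ♕ · ♖ ♔ ·│1
  ─────────────────
  a b c d e f g h

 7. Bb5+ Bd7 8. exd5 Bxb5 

  a b c d e f g h
  ─────────────────
8│♜ · · ♛ ♚ ♝ · ♜│8
7│♟ ♟ ♟ · ♟ ♟ ♟ ♟│7
6│· · · · · · · ·│6
5│· ♝ · ♙ · ♞ · ·│5
4│· · · · · · · ·│4
3│♘ · · · · ♙ · ·│3
2│♙ ♙ ♙ ♙ ♘ ♙ · ♙│2
1│♖ · ♗ ♕ · ♖ ♔ ·│1
  ─────────────────
  a b c d e f g h

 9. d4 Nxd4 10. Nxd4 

  a b c d e f g h
  ─────────────────
8│♜ · · ♛ ♚ ♝ · ♜│8
7│♟ ♟ ♟ · ♟ ♟ ♟ ♟│7
6│· · · · · · · ·│6
5│· ♝ · ♙ · · · ·│5
4│· · · ♘ · · · ·│4
3│♘ · · · · ♙ · ·│3
2│♙ ♙ ♙ · · ♙ · ♙│2
1│♖ · ♗ ♕ · ♖ ♔ ·│1
  ─────────────────
  a b c d e f g h


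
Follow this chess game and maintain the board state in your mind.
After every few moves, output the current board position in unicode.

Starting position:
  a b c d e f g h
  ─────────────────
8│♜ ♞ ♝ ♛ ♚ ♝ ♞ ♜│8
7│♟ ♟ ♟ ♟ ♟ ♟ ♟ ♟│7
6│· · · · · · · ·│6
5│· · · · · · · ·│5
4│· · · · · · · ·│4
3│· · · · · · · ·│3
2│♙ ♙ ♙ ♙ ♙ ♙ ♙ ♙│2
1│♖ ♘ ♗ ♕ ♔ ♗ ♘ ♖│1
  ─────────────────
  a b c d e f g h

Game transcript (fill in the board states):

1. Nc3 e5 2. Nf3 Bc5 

  a b c d e f g h
  ─────────────────
8│♜ ♞ ♝ ♛ ♚ · ♞ ♜│8
7│♟ ♟ ♟ ♟ · ♟ ♟ ♟│7
6│· · · · · · · ·│6
5│· · ♝ · ♟ · · ·│5
4│· · · · · · · ·│4
3│· · ♘ · · ♘ · ·│3
2│♙ ♙ ♙ ♙ ♙ ♙ ♙ ♙│2
1│♖ · ♗ ♕ ♔ ♗ · ♖│1
  ─────────────────
  a b c d e f g h

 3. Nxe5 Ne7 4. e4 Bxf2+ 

  a b c d e f g h
  ─────────────────
8│♜ ♞ ♝ ♛ ♚ · · ♜│8
7│♟ ♟ ♟ ♟ ♞ ♟ ♟ ♟│7
6│· · · · · · · ·│6
5│· · · · ♘ · · ·│5
4│· · · · ♙ · · ·│4
3│· · ♘ · · · · ·│3
2│♙ ♙ ♙ ♙ · ♝ ♙ ♙│2
1│♖ · ♗ ♕ ♔ ♗ · ♖│1
  ─────────────────
  a b c d e f g h

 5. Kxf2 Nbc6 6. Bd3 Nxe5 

  a b c d e f g h
  ─────────────────
8│♜ · ♝ ♛ ♚ · · ♜│8
7│♟ ♟ ♟ ♟ ♞ ♟ ♟ ♟│7
6│· · · · · · · ·│6
5│· · · · ♞ · · ·│5
4│· · · · ♙ · · ·│4
3│· · ♘ ♗ · · · ·│3
2│♙ ♙ ♙ ♙ · ♔ ♙ ♙│2
1│♖ · ♗ ♕ · · · ♖│1
  ─────────────────
  a b c d e f g h

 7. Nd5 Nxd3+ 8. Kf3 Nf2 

  a b c d e f g h
  ─────────────────
8│♜ · ♝ ♛ ♚ · · ♜│8
7│♟ ♟ ♟ ♟ ♞ ♟ ♟ ♟│7
6│· · · · · · · ·│6
5│· · · ♘ · · · ·│5
4│· · · · ♙ · · ·│4
3│· · · · · ♔ · ·│3
2│♙ ♙ ♙ ♙ · ♞ ♙ ♙│2
1│♖ · ♗ ♕ · · · ♖│1
  ─────────────────
  a b c d e f g h

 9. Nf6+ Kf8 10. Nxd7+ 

  a b c d e f g h
  ─────────────────
8│♜ · ♝ ♛ · ♚ · ♜│8
7│♟ ♟ ♟ ♘ ♞ ♟ ♟ ♟│7
6│· · · · · · · ·│6
5│· · · · · · · ·│5
4│· · · · ♙ · · ·│4
3│· · · · · ♔ · ·│3
2│♙ ♙ ♙ ♙ · ♞ ♙ ♙│2
1│♖ · ♗ ♕ · · · ♖│1
  ─────────────────
  a b c d e f g h


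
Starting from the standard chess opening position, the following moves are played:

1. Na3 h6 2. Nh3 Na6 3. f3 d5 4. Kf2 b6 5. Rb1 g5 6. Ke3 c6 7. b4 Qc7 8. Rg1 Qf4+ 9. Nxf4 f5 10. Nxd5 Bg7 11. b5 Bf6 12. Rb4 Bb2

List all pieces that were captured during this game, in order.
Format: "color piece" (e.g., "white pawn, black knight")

Tracking captures:
  Nxf4: captured black queen
  Nxd5: captured black pawn

black queen, black pawn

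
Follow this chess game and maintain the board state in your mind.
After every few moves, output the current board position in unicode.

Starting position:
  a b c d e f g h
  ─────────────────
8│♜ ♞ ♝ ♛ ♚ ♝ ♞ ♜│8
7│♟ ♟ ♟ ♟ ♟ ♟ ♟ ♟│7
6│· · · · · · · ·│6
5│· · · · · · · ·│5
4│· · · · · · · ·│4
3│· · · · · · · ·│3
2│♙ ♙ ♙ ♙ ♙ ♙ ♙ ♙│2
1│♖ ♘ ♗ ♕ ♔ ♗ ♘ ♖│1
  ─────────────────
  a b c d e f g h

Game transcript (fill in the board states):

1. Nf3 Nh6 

  a b c d e f g h
  ─────────────────
8│♜ ♞ ♝ ♛ ♚ ♝ · ♜│8
7│♟ ♟ ♟ ♟ ♟ ♟ ♟ ♟│7
6│· · · · · · · ♞│6
5│· · · · · · · ·│5
4│· · · · · · · ·│4
3│· · · · · ♘ · ·│3
2│♙ ♙ ♙ ♙ ♙ ♙ ♙ ♙│2
1│♖ ♘ ♗ ♕ ♔ ♗ · ♖│1
  ─────────────────
  a b c d e f g h

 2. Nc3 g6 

  a b c d e f g h
  ─────────────────
8│♜ ♞ ♝ ♛ ♚ ♝ · ♜│8
7│♟ ♟ ♟ ♟ ♟ ♟ · ♟│7
6│· · · · · · ♟ ♞│6
5│· · · · · · · ·│5
4│· · · · · · · ·│4
3│· · ♘ · · ♘ · ·│3
2│♙ ♙ ♙ ♙ ♙ ♙ ♙ ♙│2
1│♖ · ♗ ♕ ♔ ♗ · ♖│1
  ─────────────────
  a b c d e f g h

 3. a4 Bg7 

  a b c d e f g h
  ─────────────────
8│♜ ♞ ♝ ♛ ♚ · · ♜│8
7│♟ ♟ ♟ ♟ ♟ ♟ ♝ ♟│7
6│· · · · · · ♟ ♞│6
5│· · · · · · · ·│5
4│♙ · · · · · · ·│4
3│· · ♘ · · ♘ · ·│3
2│· ♙ ♙ ♙ ♙ ♙ ♙ ♙│2
1│♖ · ♗ ♕ ♔ ♗ · ♖│1
  ─────────────────
  a b c d e f g h

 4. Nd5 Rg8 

  a b c d e f g h
  ─────────────────
8│♜ ♞ ♝ ♛ ♚ · ♜ ·│8
7│♟ ♟ ♟ ♟ ♟ ♟ ♝ ♟│7
6│· · · · · · ♟ ♞│6
5│· · · ♘ · · · ·│5
4│♙ · · · · · · ·│4
3│· · · · · ♘ · ·│3
2│· ♙ ♙ ♙ ♙ ♙ ♙ ♙│2
1│♖ · ♗ ♕ ♔ ♗ · ♖│1
  ─────────────────
  a b c d e f g h



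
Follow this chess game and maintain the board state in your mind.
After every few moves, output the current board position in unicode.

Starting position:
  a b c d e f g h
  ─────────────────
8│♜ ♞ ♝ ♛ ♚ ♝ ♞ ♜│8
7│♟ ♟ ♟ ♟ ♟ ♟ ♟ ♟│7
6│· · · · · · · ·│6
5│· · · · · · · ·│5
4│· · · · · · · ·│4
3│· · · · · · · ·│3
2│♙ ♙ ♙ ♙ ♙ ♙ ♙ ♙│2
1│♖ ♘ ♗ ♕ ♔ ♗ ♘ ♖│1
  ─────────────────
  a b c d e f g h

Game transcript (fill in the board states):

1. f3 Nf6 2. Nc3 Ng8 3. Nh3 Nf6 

  a b c d e f g h
  ─────────────────
8│♜ ♞ ♝ ♛ ♚ ♝ · ♜│8
7│♟ ♟ ♟ ♟ ♟ ♟ ♟ ♟│7
6│· · · · · ♞ · ·│6
5│· · · · · · · ·│5
4│· · · · · · · ·│4
3│· · ♘ · · ♙ · ♘│3
2│♙ ♙ ♙ ♙ ♙ · ♙ ♙│2
1│♖ · ♗ ♕ ♔ ♗ · ♖│1
  ─────────────────
  a b c d e f g h

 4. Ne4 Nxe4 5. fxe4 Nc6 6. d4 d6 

  a b c d e f g h
  ─────────────────
8│♜ · ♝ ♛ ♚ ♝ · ♜│8
7│♟ ♟ ♟ · ♟ ♟ ♟ ♟│7
6│· · ♞ ♟ · · · ·│6
5│· · · · · · · ·│5
4│· · · ♙ ♙ · · ·│4
3│· · · · · · · ♘│3
2│♙ ♙ ♙ · ♙ · ♙ ♙│2
1│♖ · ♗ ♕ ♔ ♗ · ♖│1
  ─────────────────
  a b c d e f g h

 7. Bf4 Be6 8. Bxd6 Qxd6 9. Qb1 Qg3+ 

  a b c d e f g h
  ─────────────────
8│♜ · · · ♚ ♝ · ♜│8
7│♟ ♟ ♟ · ♟ ♟ ♟ ♟│7
6│· · ♞ · ♝ · · ·│6
5│· · · · · · · ·│5
4│· · · ♙ ♙ · · ·│4
3│· · · · · · ♛ ♘│3
2│♙ ♙ ♙ · ♙ · ♙ ♙│2
1│♖ ♕ · · ♔ ♗ · ♖│1
  ─────────────────
  a b c d e f g h

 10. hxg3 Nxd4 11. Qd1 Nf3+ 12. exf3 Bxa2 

  a b c d e f g h
  ─────────────────
8│♜ · · · ♚ ♝ · ♜│8
7│♟ ♟ ♟ · ♟ ♟ ♟ ♟│7
6│· · · · · · · ·│6
5│· · · · · · · ·│5
4│· · · · ♙ · · ·│4
3│· · · · · ♙ ♙ ♘│3
2│♝ ♙ ♙ · · · ♙ ·│2
1│♖ · · ♕ ♔ ♗ · ♖│1
  ─────────────────
  a b c d e f g h

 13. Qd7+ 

  a b c d e f g h
  ─────────────────
8│♜ · · · ♚ ♝ · ♜│8
7│♟ ♟ ♟ ♕ ♟ ♟ ♟ ♟│7
6│· · · · · · · ·│6
5│· · · · · · · ·│5
4│· · · · ♙ · · ·│4
3│· · · · · ♙ ♙ ♘│3
2│♝ ♙ ♙ · · · ♙ ·│2
1│♖ · · · ♔ ♗ · ♖│1
  ─────────────────
  a b c d e f g h


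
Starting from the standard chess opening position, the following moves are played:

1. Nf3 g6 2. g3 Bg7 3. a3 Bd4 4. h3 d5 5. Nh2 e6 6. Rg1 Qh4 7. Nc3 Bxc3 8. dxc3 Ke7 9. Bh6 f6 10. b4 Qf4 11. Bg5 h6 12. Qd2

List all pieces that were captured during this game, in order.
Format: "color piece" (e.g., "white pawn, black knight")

Tracking captures:
  Bxc3: captured white knight
  dxc3: captured black bishop

white knight, black bishop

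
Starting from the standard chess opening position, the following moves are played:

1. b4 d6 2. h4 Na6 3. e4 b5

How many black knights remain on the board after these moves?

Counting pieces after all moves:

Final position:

  a b c d e f g h
  ─────────────────
8│♜ · ♝ ♛ ♚ ♝ ♞ ♜│8
7│♟ · ♟ · ♟ ♟ ♟ ♟│7
6│♞ · · ♟ · · · ·│6
5│· ♟ · · · · · ·│5
4│· ♙ · · ♙ · · ♙│4
3│· · · · · · · ·│3
2│♙ · ♙ ♙ · ♙ ♙ ·│2
1│♖ ♘ ♗ ♕ ♔ ♗ ♘ ♖│1
  ─────────────────
  a b c d e f g h


2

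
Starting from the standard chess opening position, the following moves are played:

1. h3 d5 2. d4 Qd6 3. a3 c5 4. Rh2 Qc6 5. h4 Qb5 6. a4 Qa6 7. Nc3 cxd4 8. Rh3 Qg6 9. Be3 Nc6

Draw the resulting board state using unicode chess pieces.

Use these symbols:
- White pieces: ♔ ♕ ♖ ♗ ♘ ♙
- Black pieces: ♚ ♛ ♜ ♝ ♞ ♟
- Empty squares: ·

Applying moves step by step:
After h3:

♜ ♞ ♝ ♛ ♚ ♝ ♞ ♜
♟ ♟ ♟ ♟ ♟ ♟ ♟ ♟
· · · · · · · ·
· · · · · · · ·
· · · · · · · ·
· · · · · · · ♙
♙ ♙ ♙ ♙ ♙ ♙ ♙ ·
♖ ♘ ♗ ♕ ♔ ♗ ♘ ♖


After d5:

♜ ♞ ♝ ♛ ♚ ♝ ♞ ♜
♟ ♟ ♟ · ♟ ♟ ♟ ♟
· · · · · · · ·
· · · ♟ · · · ·
· · · · · · · ·
· · · · · · · ♙
♙ ♙ ♙ ♙ ♙ ♙ ♙ ·
♖ ♘ ♗ ♕ ♔ ♗ ♘ ♖


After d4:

♜ ♞ ♝ ♛ ♚ ♝ ♞ ♜
♟ ♟ ♟ · ♟ ♟ ♟ ♟
· · · · · · · ·
· · · ♟ · · · ·
· · · ♙ · · · ·
· · · · · · · ♙
♙ ♙ ♙ · ♙ ♙ ♙ ·
♖ ♘ ♗ ♕ ♔ ♗ ♘ ♖


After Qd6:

♜ ♞ ♝ · ♚ ♝ ♞ ♜
♟ ♟ ♟ · ♟ ♟ ♟ ♟
· · · ♛ · · · ·
· · · ♟ · · · ·
· · · ♙ · · · ·
· · · · · · · ♙
♙ ♙ ♙ · ♙ ♙ ♙ ·
♖ ♘ ♗ ♕ ♔ ♗ ♘ ♖


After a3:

♜ ♞ ♝ · ♚ ♝ ♞ ♜
♟ ♟ ♟ · ♟ ♟ ♟ ♟
· · · ♛ · · · ·
· · · ♟ · · · ·
· · · ♙ · · · ·
♙ · · · · · · ♙
· ♙ ♙ · ♙ ♙ ♙ ·
♖ ♘ ♗ ♕ ♔ ♗ ♘ ♖


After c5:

♜ ♞ ♝ · ♚ ♝ ♞ ♜
♟ ♟ · · ♟ ♟ ♟ ♟
· · · ♛ · · · ·
· · ♟ ♟ · · · ·
· · · ♙ · · · ·
♙ · · · · · · ♙
· ♙ ♙ · ♙ ♙ ♙ ·
♖ ♘ ♗ ♕ ♔ ♗ ♘ ♖


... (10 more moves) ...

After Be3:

♜ ♞ ♝ · ♚ ♝ ♞ ♜
♟ ♟ · · ♟ ♟ ♟ ♟
· · · · · · ♛ ·
· · · ♟ · · · ·
♙ · · ♟ · · · ♙
· · ♘ · ♗ · · ♖
· ♙ ♙ · ♙ ♙ ♙ ·
♖ · · ♕ ♔ ♗ ♘ ·


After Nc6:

♜ · ♝ · ♚ ♝ ♞ ♜
♟ ♟ · · ♟ ♟ ♟ ♟
· · ♞ · · · ♛ ·
· · · ♟ · · · ·
♙ · · ♟ · · · ♙
· · ♘ · ♗ · · ♖
· ♙ ♙ · ♙ ♙ ♙ ·
♖ · · ♕ ♔ ♗ ♘ ·



  a b c d e f g h
  ─────────────────
8│♜ · ♝ · ♚ ♝ ♞ ♜│8
7│♟ ♟ · · ♟ ♟ ♟ ♟│7
6│· · ♞ · · · ♛ ·│6
5│· · · ♟ · · · ·│5
4│♙ · · ♟ · · · ♙│4
3│· · ♘ · ♗ · · ♖│3
2│· ♙ ♙ · ♙ ♙ ♙ ·│2
1│♖ · · ♕ ♔ ♗ ♘ ·│1
  ─────────────────
  a b c d e f g h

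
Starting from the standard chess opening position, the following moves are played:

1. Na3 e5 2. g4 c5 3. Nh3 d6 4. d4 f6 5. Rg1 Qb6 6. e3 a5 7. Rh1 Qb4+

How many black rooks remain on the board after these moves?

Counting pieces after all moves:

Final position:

  a b c d e f g h
  ─────────────────
8│♜ ♞ ♝ · ♚ ♝ ♞ ♜│8
7│· ♟ · · · · ♟ ♟│7
6│· · · ♟ · ♟ · ·│6
5│♟ · ♟ · ♟ · · ·│5
4│· ♛ · ♙ · · ♙ ·│4
3│♘ · · · ♙ · · ♘│3
2│♙ ♙ ♙ · · ♙ · ♙│2
1│♖ · ♗ ♕ ♔ ♗ · ♖│1
  ─────────────────
  a b c d e f g h


2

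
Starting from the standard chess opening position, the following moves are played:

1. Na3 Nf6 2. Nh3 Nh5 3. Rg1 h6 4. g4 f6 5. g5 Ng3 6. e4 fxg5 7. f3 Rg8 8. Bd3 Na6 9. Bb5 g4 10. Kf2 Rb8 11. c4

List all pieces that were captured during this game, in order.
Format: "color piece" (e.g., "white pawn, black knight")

Tracking captures:
  fxg5: captured white pawn

white pawn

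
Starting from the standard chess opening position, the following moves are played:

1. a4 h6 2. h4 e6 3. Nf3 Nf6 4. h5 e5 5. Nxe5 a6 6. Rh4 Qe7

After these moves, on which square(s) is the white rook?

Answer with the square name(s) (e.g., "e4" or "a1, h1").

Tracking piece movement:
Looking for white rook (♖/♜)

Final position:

  a b c d e f g h
  ─────────────────
8│♜ ♞ ♝ · ♚ ♝ · ♜│8
7│· ♟ ♟ ♟ ♛ ♟ ♟ ·│7
6│♟ · · · · ♞ · ♟│6
5│· · · · ♘ · · ♙│5
4│♙ · · · · · · ♖│4
3│· · · · · · · ·│3
2│· ♙ ♙ ♙ ♙ ♙ ♙ ·│2
1│♖ ♘ ♗ ♕ ♔ ♗ · ·│1
  ─────────────────
  a b c d e f g h


a1, h4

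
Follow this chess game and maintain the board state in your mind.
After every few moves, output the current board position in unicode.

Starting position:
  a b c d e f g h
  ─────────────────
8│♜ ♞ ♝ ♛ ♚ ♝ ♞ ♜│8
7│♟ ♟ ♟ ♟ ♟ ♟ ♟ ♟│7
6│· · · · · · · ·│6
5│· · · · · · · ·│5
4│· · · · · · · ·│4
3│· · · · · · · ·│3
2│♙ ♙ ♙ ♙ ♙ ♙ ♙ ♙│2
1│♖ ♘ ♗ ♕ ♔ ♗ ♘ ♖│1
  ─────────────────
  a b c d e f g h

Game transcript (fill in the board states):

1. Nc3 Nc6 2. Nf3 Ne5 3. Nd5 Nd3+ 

  a b c d e f g h
  ─────────────────
8│♜ · ♝ ♛ ♚ ♝ ♞ ♜│8
7│♟ ♟ ♟ ♟ ♟ ♟ ♟ ♟│7
6│· · · · · · · ·│6
5│· · · ♘ · · · ·│5
4│· · · · · · · ·│4
3│· · · ♞ · ♘ · ·│3
2│♙ ♙ ♙ ♙ ♙ ♙ ♙ ♙│2
1│♖ · ♗ ♕ ♔ ♗ · ♖│1
  ─────────────────
  a b c d e f g h

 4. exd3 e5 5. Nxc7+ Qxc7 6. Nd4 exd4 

  a b c d e f g h
  ─────────────────
8│♜ · ♝ · ♚ ♝ ♞ ♜│8
7│♟ ♟ ♛ ♟ · ♟ ♟ ♟│7
6│· · · · · · · ·│6
5│· · · · · · · ·│5
4│· · · ♟ · · · ·│4
3│· · · ♙ · · · ·│3
2│♙ ♙ ♙ ♙ · ♙ ♙ ♙│2
1│♖ · ♗ ♕ ♔ ♗ · ♖│1
  ─────────────────
  a b c d e f g h

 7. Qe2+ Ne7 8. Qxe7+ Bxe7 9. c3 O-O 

  a b c d e f g h
  ─────────────────
8│♜ · ♝ · · ♜ ♚ ·│8
7│♟ ♟ ♛ ♟ ♝ ♟ ♟ ♟│7
6│· · · · · · · ·│6
5│· · · · · · · ·│5
4│· · · ♟ · · · ·│4
3│· · ♙ ♙ · · · ·│3
2│♙ ♙ · ♙ · ♙ ♙ ♙│2
1│♖ · ♗ · ♔ ♗ · ♖│1
  ─────────────────
  a b c d e f g h

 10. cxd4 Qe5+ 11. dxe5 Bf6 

  a b c d e f g h
  ─────────────────
8│♜ · ♝ · · ♜ ♚ ·│8
7│♟ ♟ · ♟ · ♟ ♟ ♟│7
6│· · · · · ♝ · ·│6
5│· · · · ♙ · · ·│5
4│· · · · · · · ·│4
3│· · · ♙ · · · ·│3
2│♙ ♙ · ♙ · ♙ ♙ ♙│2
1│♖ · ♗ · ♔ ♗ · ♖│1
  ─────────────────
  a b c d e f g h


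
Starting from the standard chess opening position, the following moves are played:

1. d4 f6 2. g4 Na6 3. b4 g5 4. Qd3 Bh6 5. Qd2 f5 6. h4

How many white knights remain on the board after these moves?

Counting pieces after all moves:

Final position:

  a b c d e f g h
  ─────────────────
8│♜ · ♝ ♛ ♚ · ♞ ♜│8
7│♟ ♟ ♟ ♟ ♟ · · ♟│7
6│♞ · · · · · · ♝│6
5│· · · · · ♟ ♟ ·│5
4│· ♙ · ♙ · · ♙ ♙│4
3│· · · · · · · ·│3
2│♙ · ♙ ♕ ♙ ♙ · ·│2
1│♖ ♘ ♗ · ♔ ♗ ♘ ♖│1
  ─────────────────
  a b c d e f g h


2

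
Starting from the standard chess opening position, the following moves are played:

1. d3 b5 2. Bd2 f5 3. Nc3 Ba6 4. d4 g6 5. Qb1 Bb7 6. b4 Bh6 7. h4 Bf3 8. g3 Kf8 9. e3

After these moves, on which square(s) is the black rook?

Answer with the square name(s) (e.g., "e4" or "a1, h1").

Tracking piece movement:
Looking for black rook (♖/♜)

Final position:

  a b c d e f g h
  ─────────────────
8│♜ ♞ · ♛ · ♚ ♞ ♜│8
7│♟ · ♟ ♟ ♟ · · ♟│7
6│· · · · · · ♟ ♝│6
5│· ♟ · · · ♟ · ·│5
4│· ♙ · ♙ · · · ♙│4
3│· · ♘ · ♙ ♝ ♙ ·│3
2│♙ · ♙ ♗ · ♙ · ·│2
1│♖ ♕ · · ♔ ♗ ♘ ♖│1
  ─────────────────
  a b c d e f g h


a8, h8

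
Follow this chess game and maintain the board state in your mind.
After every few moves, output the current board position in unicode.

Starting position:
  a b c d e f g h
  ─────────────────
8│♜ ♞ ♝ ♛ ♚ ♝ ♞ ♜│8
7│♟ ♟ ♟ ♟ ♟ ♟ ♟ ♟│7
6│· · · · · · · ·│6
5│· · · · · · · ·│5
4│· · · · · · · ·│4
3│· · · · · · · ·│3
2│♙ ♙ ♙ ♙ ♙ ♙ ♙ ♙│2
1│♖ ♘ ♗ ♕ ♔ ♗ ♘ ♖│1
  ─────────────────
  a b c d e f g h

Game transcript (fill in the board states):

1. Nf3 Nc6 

  a b c d e f g h
  ─────────────────
8│♜ · ♝ ♛ ♚ ♝ ♞ ♜│8
7│♟ ♟ ♟ ♟ ♟ ♟ ♟ ♟│7
6│· · ♞ · · · · ·│6
5│· · · · · · · ·│5
4│· · · · · · · ·│4
3│· · · · · ♘ · ·│3
2│♙ ♙ ♙ ♙ ♙ ♙ ♙ ♙│2
1│♖ ♘ ♗ ♕ ♔ ♗ · ♖│1
  ─────────────────
  a b c d e f g h

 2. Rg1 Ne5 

  a b c d e f g h
  ─────────────────
8│♜ · ♝ ♛ ♚ ♝ ♞ ♜│8
7│♟ ♟ ♟ ♟ ♟ ♟ ♟ ♟│7
6│· · · · · · · ·│6
5│· · · · ♞ · · ·│5
4│· · · · · · · ·│4
3│· · · · · ♘ · ·│3
2│♙ ♙ ♙ ♙ ♙ ♙ ♙ ♙│2
1│♖ ♘ ♗ ♕ ♔ ♗ ♖ ·│1
  ─────────────────
  a b c d e f g h

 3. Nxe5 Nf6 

  a b c d e f g h
  ─────────────────
8│♜ · ♝ ♛ ♚ ♝ · ♜│8
7│♟ ♟ ♟ ♟ ♟ ♟ ♟ ♟│7
6│· · · · · ♞ · ·│6
5│· · · · ♘ · · ·│5
4│· · · · · · · ·│4
3│· · · · · · · ·│3
2│♙ ♙ ♙ ♙ ♙ ♙ ♙ ♙│2
1│♖ ♘ ♗ ♕ ♔ ♗ ♖ ·│1
  ─────────────────
  a b c d e f g h

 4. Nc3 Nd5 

  a b c d e f g h
  ─────────────────
8│♜ · ♝ ♛ ♚ ♝ · ♜│8
7│♟ ♟ ♟ ♟ ♟ ♟ ♟ ♟│7
6│· · · · · · · ·│6
5│· · · ♞ ♘ · · ·│5
4│· · · · · · · ·│4
3│· · ♘ · · · · ·│3
2│♙ ♙ ♙ ♙ ♙ ♙ ♙ ♙│2
1│♖ · ♗ ♕ ♔ ♗ ♖ ·│1
  ─────────────────
  a b c d e f g h

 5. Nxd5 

  a b c d e f g h
  ─────────────────
8│♜ · ♝ ♛ ♚ ♝ · ♜│8
7│♟ ♟ ♟ ♟ ♟ ♟ ♟ ♟│7
6│· · · · · · · ·│6
5│· · · ♘ ♘ · · ·│5
4│· · · · · · · ·│4
3│· · · · · · · ·│3
2│♙ ♙ ♙ ♙ ♙ ♙ ♙ ♙│2
1│♖ · ♗ ♕ ♔ ♗ ♖ ·│1
  ─────────────────
  a b c d e f g h


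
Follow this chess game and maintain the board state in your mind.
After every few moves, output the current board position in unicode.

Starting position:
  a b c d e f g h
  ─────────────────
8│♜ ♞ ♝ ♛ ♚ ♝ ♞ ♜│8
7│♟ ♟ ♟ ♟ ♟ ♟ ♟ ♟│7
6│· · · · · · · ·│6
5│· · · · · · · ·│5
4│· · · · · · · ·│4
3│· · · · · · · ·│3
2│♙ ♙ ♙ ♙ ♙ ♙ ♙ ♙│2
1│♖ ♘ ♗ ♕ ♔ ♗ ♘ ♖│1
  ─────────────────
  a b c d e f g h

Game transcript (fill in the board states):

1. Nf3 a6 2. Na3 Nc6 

  a b c d e f g h
  ─────────────────
8│♜ · ♝ ♛ ♚ ♝ ♞ ♜│8
7│· ♟ ♟ ♟ ♟ ♟ ♟ ♟│7
6│♟ · ♞ · · · · ·│6
5│· · · · · · · ·│5
4│· · · · · · · ·│4
3│♘ · · · · ♘ · ·│3
2│♙ ♙ ♙ ♙ ♙ ♙ ♙ ♙│2
1│♖ · ♗ ♕ ♔ ♗ · ♖│1
  ─────────────────
  a b c d e f g h

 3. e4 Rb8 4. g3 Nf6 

  a b c d e f g h
  ─────────────────
8│· ♜ ♝ ♛ ♚ ♝ · ♜│8
7│· ♟ ♟ ♟ ♟ ♟ ♟ ♟│7
6│♟ · ♞ · · ♞ · ·│6
5│· · · · · · · ·│5
4│· · · · ♙ · · ·│4
3│♘ · · · · ♘ ♙ ·│3
2│♙ ♙ ♙ ♙ · ♙ · ♙│2
1│♖ · ♗ ♕ ♔ ♗ · ♖│1
  ─────────────────
  a b c d e f g h

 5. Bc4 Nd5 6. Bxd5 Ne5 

  a b c d e f g h
  ─────────────────
8│· ♜ ♝ ♛ ♚ ♝ · ♜│8
7│· ♟ ♟ ♟ ♟ ♟ ♟ ♟│7
6│♟ · · · · · · ·│6
5│· · · ♗ ♞ · · ·│5
4│· · · · ♙ · · ·│4
3│♘ · · · · ♘ ♙ ·│3
2│♙ ♙ ♙ ♙ · ♙ · ♙│2
1│♖ · ♗ ♕ ♔ · · ♖│1
  ─────────────────
  a b c d e f g h

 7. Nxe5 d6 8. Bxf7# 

  a b c d e f g h
  ─────────────────
8│· ♜ ♝ ♛ ♚ ♝ · ♜│8
7│· ♟ ♟ · ♟ ♗ ♟ ♟│7
6│♟ · · ♟ · · · ·│6
5│· · · · ♘ · · ·│5
4│· · · · ♙ · · ·│4
3│♘ · · · · · ♙ ·│3
2│♙ ♙ ♙ ♙ · ♙ · ♙│2
1│♖ · ♗ ♕ ♔ · · ♖│1
  ─────────────────
  a b c d e f g h


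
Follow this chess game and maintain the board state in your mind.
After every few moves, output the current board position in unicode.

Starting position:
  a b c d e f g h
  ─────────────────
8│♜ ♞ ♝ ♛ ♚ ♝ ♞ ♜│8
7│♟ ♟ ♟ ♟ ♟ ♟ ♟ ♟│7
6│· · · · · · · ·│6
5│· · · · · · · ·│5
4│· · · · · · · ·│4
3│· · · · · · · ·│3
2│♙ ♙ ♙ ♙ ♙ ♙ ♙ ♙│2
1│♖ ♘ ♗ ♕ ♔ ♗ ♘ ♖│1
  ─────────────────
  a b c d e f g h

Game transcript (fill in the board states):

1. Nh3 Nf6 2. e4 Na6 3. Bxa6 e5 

  a b c d e f g h
  ─────────────────
8│♜ · ♝ ♛ ♚ ♝ · ♜│8
7│♟ ♟ ♟ ♟ · ♟ ♟ ♟│7
6│♗ · · · · ♞ · ·│6
5│· · · · ♟ · · ·│5
4│· · · · ♙ · · ·│4
3│· · · · · · · ♘│3
2│♙ ♙ ♙ ♙ · ♙ ♙ ♙│2
1│♖ ♘ ♗ ♕ ♔ · · ♖│1
  ─────────────────
  a b c d e f g h

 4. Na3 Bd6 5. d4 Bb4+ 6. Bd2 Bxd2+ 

  a b c d e f g h
  ─────────────────
8│♜ · ♝ ♛ ♚ · · ♜│8
7│♟ ♟ ♟ ♟ · ♟ ♟ ♟│7
6│♗ · · · · ♞ · ·│6
5│· · · · ♟ · · ·│5
4│· · · ♙ ♙ · · ·│4
3│♘ · · · · · · ♘│3
2│♙ ♙ ♙ ♝ · ♙ ♙ ♙│2
1│♖ · · ♕ ♔ · · ♖│1
  ─────────────────
  a b c d e f g h

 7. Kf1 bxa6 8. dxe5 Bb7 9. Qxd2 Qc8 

  a b c d e f g h
  ─────────────────
8│♜ · ♛ · ♚ · · ♜│8
7│♟ ♝ ♟ ♟ · ♟ ♟ ♟│7
6│♟ · · · · ♞ · ·│6
5│· · · · ♙ · · ·│5
4│· · · · ♙ · · ·│4
3│♘ · · · · · · ♘│3
2│♙ ♙ ♙ ♕ · ♙ ♙ ♙│2
1│♖ · · · · ♔ · ♖│1
  ─────────────────
  a b c d e f g h

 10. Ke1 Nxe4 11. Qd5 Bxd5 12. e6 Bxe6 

  a b c d e f g h
  ─────────────────
8│♜ · ♛ · ♚ · · ♜│8
7│♟ · ♟ ♟ · ♟ ♟ ♟│7
6│♟ · · · ♝ · · ·│6
5│· · · · · · · ·│5
4│· · · · ♞ · · ·│4
3│♘ · · · · · · ♘│3
2│♙ ♙ ♙ · · ♙ ♙ ♙│2
1│♖ · · · ♔ · · ♖│1
  ─────────────────
  a b c d e f g h



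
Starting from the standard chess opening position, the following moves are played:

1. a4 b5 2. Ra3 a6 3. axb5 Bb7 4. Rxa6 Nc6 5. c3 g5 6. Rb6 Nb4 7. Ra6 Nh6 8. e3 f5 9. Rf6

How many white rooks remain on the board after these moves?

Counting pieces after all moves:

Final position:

  a b c d e f g h
  ─────────────────
8│♜ · · ♛ ♚ ♝ · ♜│8
7│· ♝ ♟ ♟ ♟ · · ♟│7
6│· · · · · ♖ · ♞│6
5│· ♙ · · · ♟ ♟ ·│5
4│· ♞ · · · · · ·│4
3│· · ♙ · ♙ · · ·│3
2│· ♙ · ♙ · ♙ ♙ ♙│2
1│· ♘ ♗ ♕ ♔ ♗ ♘ ♖│1
  ─────────────────
  a b c d e f g h


2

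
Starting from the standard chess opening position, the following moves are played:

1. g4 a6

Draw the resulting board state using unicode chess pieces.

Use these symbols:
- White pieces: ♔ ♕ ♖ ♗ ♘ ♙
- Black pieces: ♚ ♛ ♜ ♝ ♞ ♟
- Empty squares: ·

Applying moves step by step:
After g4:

♜ ♞ ♝ ♛ ♚ ♝ ♞ ♜
♟ ♟ ♟ ♟ ♟ ♟ ♟ ♟
· · · · · · · ·
· · · · · · · ·
· · · · · · ♙ ·
· · · · · · · ·
♙ ♙ ♙ ♙ ♙ ♙ · ♙
♖ ♘ ♗ ♕ ♔ ♗ ♘ ♖


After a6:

♜ ♞ ♝ ♛ ♚ ♝ ♞ ♜
· ♟ ♟ ♟ ♟ ♟ ♟ ♟
♟ · · · · · · ·
· · · · · · · ·
· · · · · · ♙ ·
· · · · · · · ·
♙ ♙ ♙ ♙ ♙ ♙ · ♙
♖ ♘ ♗ ♕ ♔ ♗ ♘ ♖



  a b c d e f g h
  ─────────────────
8│♜ ♞ ♝ ♛ ♚ ♝ ♞ ♜│8
7│· ♟ ♟ ♟ ♟ ♟ ♟ ♟│7
6│♟ · · · · · · ·│6
5│· · · · · · · ·│5
4│· · · · · · ♙ ·│4
3│· · · · · · · ·│3
2│♙ ♙ ♙ ♙ ♙ ♙ · ♙│2
1│♖ ♘ ♗ ♕ ♔ ♗ ♘ ♖│1
  ─────────────────
  a b c d e f g h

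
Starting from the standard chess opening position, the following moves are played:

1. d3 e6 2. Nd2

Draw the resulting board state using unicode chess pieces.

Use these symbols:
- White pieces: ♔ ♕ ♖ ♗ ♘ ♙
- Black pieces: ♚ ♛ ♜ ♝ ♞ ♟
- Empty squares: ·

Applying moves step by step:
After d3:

♜ ♞ ♝ ♛ ♚ ♝ ♞ ♜
♟ ♟ ♟ ♟ ♟ ♟ ♟ ♟
· · · · · · · ·
· · · · · · · ·
· · · · · · · ·
· · · ♙ · · · ·
♙ ♙ ♙ · ♙ ♙ ♙ ♙
♖ ♘ ♗ ♕ ♔ ♗ ♘ ♖


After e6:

♜ ♞ ♝ ♛ ♚ ♝ ♞ ♜
♟ ♟ ♟ ♟ · ♟ ♟ ♟
· · · · ♟ · · ·
· · · · · · · ·
· · · · · · · ·
· · · ♙ · · · ·
♙ ♙ ♙ · ♙ ♙ ♙ ♙
♖ ♘ ♗ ♕ ♔ ♗ ♘ ♖


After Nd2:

♜ ♞ ♝ ♛ ♚ ♝ ♞ ♜
♟ ♟ ♟ ♟ · ♟ ♟ ♟
· · · · ♟ · · ·
· · · · · · · ·
· · · · · · · ·
· · · ♙ · · · ·
♙ ♙ ♙ ♘ ♙ ♙ ♙ ♙
♖ · ♗ ♕ ♔ ♗ ♘ ♖



  a b c d e f g h
  ─────────────────
8│♜ ♞ ♝ ♛ ♚ ♝ ♞ ♜│8
7│♟ ♟ ♟ ♟ · ♟ ♟ ♟│7
6│· · · · ♟ · · ·│6
5│· · · · · · · ·│5
4│· · · · · · · ·│4
3│· · · ♙ · · · ·│3
2│♙ ♙ ♙ ♘ ♙ ♙ ♙ ♙│2
1│♖ · ♗ ♕ ♔ ♗ ♘ ♖│1
  ─────────────────
  a b c d e f g h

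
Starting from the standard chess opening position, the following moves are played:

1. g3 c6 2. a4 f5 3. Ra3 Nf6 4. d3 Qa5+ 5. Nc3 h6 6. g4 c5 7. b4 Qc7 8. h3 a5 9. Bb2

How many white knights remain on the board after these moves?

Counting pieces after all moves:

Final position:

  a b c d e f g h
  ─────────────────
8│♜ ♞ ♝ · ♚ ♝ · ♜│8
7│· ♟ ♛ ♟ ♟ · ♟ ·│7
6│· · · · · ♞ · ♟│6
5│♟ · ♟ · · ♟ · ·│5
4│♙ ♙ · · · · ♙ ·│4
3│♖ · ♘ ♙ · · · ♙│3
2│· ♗ ♙ · ♙ ♙ · ·│2
1│· · · ♕ ♔ ♗ ♘ ♖│1
  ─────────────────
  a b c d e f g h


2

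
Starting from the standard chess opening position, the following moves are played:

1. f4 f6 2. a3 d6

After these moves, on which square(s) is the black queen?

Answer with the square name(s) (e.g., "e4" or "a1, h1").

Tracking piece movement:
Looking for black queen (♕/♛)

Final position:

  a b c d e f g h
  ─────────────────
8│♜ ♞ ♝ ♛ ♚ ♝ ♞ ♜│8
7│♟ ♟ ♟ · ♟ · ♟ ♟│7
6│· · · ♟ · ♟ · ·│6
5│· · · · · · · ·│5
4│· · · · · ♙ · ·│4
3│♙ · · · · · · ·│3
2│· ♙ ♙ ♙ ♙ · ♙ ♙│2
1│♖ ♘ ♗ ♕ ♔ ♗ ♘ ♖│1
  ─────────────────
  a b c d e f g h


d8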